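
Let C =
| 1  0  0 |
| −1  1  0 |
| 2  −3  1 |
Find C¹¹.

[[1, 0, 0], [−11, 1, 0], [187, −33, 1]]

C = I + N where N = [[0, 0, 0], [−1, 0, 0], [2, −3, 0]] is strictly lower-triangular, so N³ = 0.
(I + N)¹¹ = I + 11·N + 55·N² = [[1, 0, 0], [−11, 1, 0], [187, −33, 1]].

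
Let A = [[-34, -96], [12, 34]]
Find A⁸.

[[256, 0], [0, 256]]

tr A = 0 and det A = -4, so the characteristic polynomial is λ² − (0)λ + (-4) with roots 2 and -2.
Eigenvectors give P = [[-8, -3], [3, 1]] with P⁻¹ = [[1, 3], [-3, -8]], and A = P·diag(2, -2)·P⁻¹.
Then A⁸ = P·diag(256, 256)·P⁻¹ = [[-2048, -768], [768, 256]] · [[1, 3], [-3, -8]] = [[256, 0], [0, 256]].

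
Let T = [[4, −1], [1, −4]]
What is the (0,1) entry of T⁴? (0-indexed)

0

T² = [[15, 0], [0, 15]]
T³ = [[60, −15], [15, −60]]
T⁴ = [[225, 0], [0, 225]]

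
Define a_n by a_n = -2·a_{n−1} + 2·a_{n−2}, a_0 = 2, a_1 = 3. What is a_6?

-184

With companion matrix M = [[-2, 2], [1, 0]], [a_n, a_{n−1}]ᵀ = M·[a_{n−1}, a_{n−2}]ᵀ, so [a_6, a_5]ᵀ = M⁵·[a_1, a_0]ᵀ.
M⁵ = [[-120, 88], [44, -32]], giving [a_6, a_5]ᵀ = [[-184], [68]].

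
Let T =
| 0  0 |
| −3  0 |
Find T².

T is strictly triangular, hence nilpotent: T² = 0, so T² = 0.

[[0, 0], [0, 0]]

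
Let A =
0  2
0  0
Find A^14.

A is strictly triangular, hence nilpotent: A^2 = 0, so A^14 = 0.

[[0, 0], [0, 0]]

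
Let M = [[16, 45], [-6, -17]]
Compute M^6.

tr M = -1 and det M = -2, so the characteristic polynomial is λ² − (-1)λ + (-2) with roots -2 and 1.
Eigenvectors give P = [[-5, -3], [2, 1]] with P⁻¹ = [[1, 3], [-2, -5]], and M = P·diag(-2, 1)·P⁻¹.
Then M^6 = P·diag(64, 1)·P⁻¹ = [[-320, -3], [128, 1]] · [[1, 3], [-2, -5]] = [[-314, -945], [126, 379]].

[[-314, -945], [126, 379]]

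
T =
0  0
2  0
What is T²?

[[0, 0], [0, 0]]

T is strictly triangular, hence nilpotent: T² = 0, so T² = 0.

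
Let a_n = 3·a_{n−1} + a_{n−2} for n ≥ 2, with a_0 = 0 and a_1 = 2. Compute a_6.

With companion matrix B = [[3, 1], [1, 0]], [a_n, a_{n−1}]ᵀ = B·[a_{n−1}, a_{n−2}]ᵀ, so [a_6, a_5]ᵀ = B⁵·[a_1, a_0]ᵀ.
B⁵ = [[360, 109], [109, 33]], giving [a_6, a_5]ᵀ = [[720], [218]].

720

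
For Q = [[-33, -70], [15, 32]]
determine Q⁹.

tr Q = -1 and det Q = -6, so the characteristic polynomial is λ² − (-1)λ + (-6) with roots -3 and 2.
Eigenvectors give P = [[7, -2], [-3, 1]] with P⁻¹ = [[1, 2], [3, 7]], and Q = P·diag(-3, 2)·P⁻¹.
Then Q⁹ = P·diag(-19683, 512)·P⁻¹ = [[-137781, -1024], [59049, 512]] · [[1, 2], [3, 7]] = [[-140853, -282730], [60585, 121682]].

[[-140853, -282730], [60585, 121682]]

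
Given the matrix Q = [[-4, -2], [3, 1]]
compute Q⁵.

tr Q = -3 and det Q = 2, so the characteristic polynomial is λ² − (-3)λ + (2) with roots -1 and -2.
Eigenvectors give P = [[-2, -1], [3, 1]] with P⁻¹ = [[1, 1], [-3, -2]], and Q = P·diag(-1, -2)·P⁻¹.
Then Q⁵ = P·diag(-1, -32)·P⁻¹ = [[2, 32], [-3, -32]] · [[1, 1], [-3, -2]] = [[-94, -62], [93, 61]].

[[-94, -62], [93, 61]]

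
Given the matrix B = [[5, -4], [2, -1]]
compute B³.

tr B = 4 and det B = 3, so the characteristic polynomial is λ² − (4)λ + (3) with roots 1 and 3.
Eigenvectors give P = [[1, 2], [1, 1]] with P⁻¹ = [[-1, 2], [1, -1]], and B = P·diag(1, 3)·P⁻¹.
Then B³ = P·diag(1, 27)·P⁻¹ = [[1, 54], [1, 27]] · [[-1, 2], [1, -1]] = [[53, -52], [26, -25]].

[[53, -52], [26, -25]]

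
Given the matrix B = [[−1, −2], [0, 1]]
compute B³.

B² = I (check: tr B = 0 and det B = −1), so B³ = B since 3 is odd.

[[−1, −2], [0, 1]]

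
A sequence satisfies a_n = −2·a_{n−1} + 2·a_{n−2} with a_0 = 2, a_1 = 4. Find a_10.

−16960

With companion matrix M = [[−2, 2], [1, 0]], [a_n, a_{n−1}]ᵀ = M·[a_{n−1}, a_{n−2}]ᵀ, so [a_10, a_9]ᵀ = M⁹·[a_1, a_0]ᵀ.
M⁹ = [[−6688, 4896], [2448, −1792]], giving [a_10, a_9]ᵀ = [[−16960], [6208]].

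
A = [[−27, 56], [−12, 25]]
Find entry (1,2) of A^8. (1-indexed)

−91840

tr A = −2 and det A = −3, so the characteristic polynomial is λ² − (−2)λ + (−3) with roots 1 and −3.
Eigenvectors give P = [[2, 7], [1, 3]] with P⁻¹ = [[−3, 7], [1, −2]], and A = P·diag(1, −3)·P⁻¹.
Then A^8 = P·diag(1, 6561)·P⁻¹ = [[2, 45927], [1, 19683]] · [[−3, 7], [1, −2]] = [[45921, −91840], [19680, −39359]].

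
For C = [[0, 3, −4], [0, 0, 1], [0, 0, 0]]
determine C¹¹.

C is strictly triangular, hence nilpotent: C³ = 0, so C¹¹ = 0.

[[0, 0, 0], [0, 0, 0], [0, 0, 0]]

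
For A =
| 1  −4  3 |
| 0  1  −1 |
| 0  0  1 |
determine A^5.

[[1, −20, 55], [0, 1, −5], [0, 0, 1]]

A = I + N where N = [[0, −4, 3], [0, 0, −1], [0, 0, 0]] is strictly upper-triangular, so N^3 = 0.
(I + N)^5 = I + 5·N + 10·N^2 = [[1, −20, 55], [0, 1, −5], [0, 0, 1]].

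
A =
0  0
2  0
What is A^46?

[[0, 0], [0, 0]]

A is strictly triangular, hence nilpotent: A^2 = 0, so A^46 = 0.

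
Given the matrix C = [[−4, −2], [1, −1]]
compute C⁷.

tr C = −5 and det C = 6, so the characteristic polynomial is λ² − (−5)λ + (6) with roots −3 and −2.
Eigenvectors give P = [[−2, −1], [1, 1]] with P⁻¹ = [[−1, −1], [1, 2]], and C = P·diag(−3, −2)·P⁻¹.
Then C⁷ = P·diag(−2187, −128)·P⁻¹ = [[4374, 128], [−2187, −128]] · [[−1, −1], [1, 2]] = [[−4246, −4118], [2059, 1931]].

[[−4246, −4118], [2059, 1931]]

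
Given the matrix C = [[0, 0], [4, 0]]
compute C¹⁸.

C is strictly triangular, hence nilpotent: C² = 0, so C¹⁸ = 0.

[[0, 0], [0, 0]]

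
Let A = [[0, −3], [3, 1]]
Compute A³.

[[−9, 24], [−24, −17]]

A² = [[−9, −3], [3, −8]]
A³ = [[−9, 24], [−24, −17]]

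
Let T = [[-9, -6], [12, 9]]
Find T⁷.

[[-6561, -4374], [8748, 6561]]

tr T = 0 and det T = -9, so the characteristic polynomial is λ² − (0)λ + (-9) with roots -3 and 3.
Eigenvectors give P = [[-1, -1], [1, 2]] with P⁻¹ = [[-2, -1], [1, 1]], and T = P·diag(-3, 3)·P⁻¹.
Then T⁷ = P·diag(-2187, 2187)·P⁻¹ = [[2187, -2187], [-2187, 4374]] · [[-2, -1], [1, 1]] = [[-6561, -4374], [8748, 6561]].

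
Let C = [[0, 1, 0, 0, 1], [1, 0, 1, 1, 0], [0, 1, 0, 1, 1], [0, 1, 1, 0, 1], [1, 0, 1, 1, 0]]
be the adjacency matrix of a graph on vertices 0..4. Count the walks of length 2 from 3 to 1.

1

The number of length-2 walks from vertex 3 to vertex 1 is entry (3,1) of C², where C is the adjacency matrix.
C² = [[2, 0, 2, 2, 0], [0, 3, 1, 1, 3], [2, 1, 3, 2, 1], [2, 1, 2, 3, 1], [0, 3, 1, 1, 3]]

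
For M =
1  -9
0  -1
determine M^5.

M² = I (check: tr M = 0 and det M = -1), so M^5 = M since 5 is odd.

[[1, -9], [0, -1]]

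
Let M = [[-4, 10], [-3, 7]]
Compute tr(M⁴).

17

tr M = 3 and det M = 2, so the characteristic polynomial is λ² − (3)λ + (2) with roots 2 and 1.
Eigenvectors give P = [[-5, 2], [-3, 1]] with P⁻¹ = [[1, -2], [3, -5]], and M = P·diag(2, 1)·P⁻¹.
Then M⁴ = P·diag(16, 1)·P⁻¹ = [[-80, 2], [-48, 1]] · [[1, -2], [3, -5]] = [[-74, 150], [-45, 91]].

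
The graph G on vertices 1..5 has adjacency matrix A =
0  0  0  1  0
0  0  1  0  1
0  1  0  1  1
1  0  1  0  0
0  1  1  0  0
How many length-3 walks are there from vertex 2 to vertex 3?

The number of length-3 walks from vertex 2 to vertex 3 is entry (2,3) of A³, where A is the adjacency matrix.
A² = [[1, 0, 1, 0, 0], [0, 2, 1, 1, 1], [1, 1, 3, 0, 1], [0, 1, 0, 2, 1], [0, 1, 1, 1, 2]]
A³ = [[0, 1, 0, 2, 1], [1, 2, 4, 1, 3], [0, 4, 2, 4, 4], [2, 1, 4, 0, 1], [1, 3, 4, 1, 2]]

4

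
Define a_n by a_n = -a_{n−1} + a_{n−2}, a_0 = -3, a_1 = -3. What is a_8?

With companion matrix A = [[-1, 1], [1, 0]], [a_n, a_{n−1}]ᵀ = A·[a_{n−1}, a_{n−2}]ᵀ, so [a_8, a_7]ᵀ = A⁷·[a_1, a_0]ᵀ.
A⁷ = [[-21, 13], [13, -8]], giving [a_8, a_7]ᵀ = [[24], [-15]].

24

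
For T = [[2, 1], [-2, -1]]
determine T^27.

[[2, 1], [-2, -1]]

T² = T (a projection; rank 1, trace 1), so T^27 = T.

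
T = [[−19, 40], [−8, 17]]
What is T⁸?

tr T = −2 and det T = −3, so the characteristic polynomial is λ² − (−2)λ + (−3) with roots 1 and −3.
Eigenvectors give P = [[2, 5], [1, 2]] with P⁻¹ = [[−2, 5], [1, −2]], and T = P·diag(1, −3)·P⁻¹.
Then T⁸ = P·diag(1, 6561)·P⁻¹ = [[2, 32805], [1, 13122]] · [[−2, 5], [1, −2]] = [[32801, −65600], [13120, −26239]].

[[32801, −65600], [13120, −26239]]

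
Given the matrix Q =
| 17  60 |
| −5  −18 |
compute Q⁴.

tr Q = −1 and det Q = −6, so the characteristic polynomial is λ² − (−1)λ + (−6) with roots −3 and 2.
Eigenvectors give P = [[−3, −4], [1, 1]] with P⁻¹ = [[1, 4], [−1, −3]], and Q = P·diag(−3, 2)·P⁻¹.
Then Q⁴ = P·diag(81, 16)·P⁻¹ = [[−243, −64], [81, 16]] · [[1, 4], [−1, −3]] = [[−179, −780], [65, 276]].

[[−179, −780], [65, 276]]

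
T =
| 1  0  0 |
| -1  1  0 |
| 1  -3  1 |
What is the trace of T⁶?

3

T = I + N where N = [[0, 0, 0], [-1, 0, 0], [1, -3, 0]] is strictly lower-triangular, so N³ = 0.
(I + N)⁶ = I + 6·N + 15·N² = [[1, 0, 0], [-6, 1, 0], [51, -18, 1]].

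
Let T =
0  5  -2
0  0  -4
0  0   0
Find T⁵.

T is strictly triangular, hence nilpotent: T³ = 0, so T⁵ = 0.

[[0, 0, 0], [0, 0, 0], [0, 0, 0]]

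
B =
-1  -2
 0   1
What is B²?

[[1, 0], [0, 1]]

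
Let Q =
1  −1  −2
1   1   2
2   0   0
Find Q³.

Q² = [[−4, −2, −4], [6, 0, 0], [2, −2, −4]]
Q³ = [[−14, 2, 4], [6, −6, −12], [−8, −4, −8]]

[[−14, 2, 4], [6, −6, −12], [−8, −4, −8]]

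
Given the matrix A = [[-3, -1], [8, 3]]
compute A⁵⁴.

A² = I (check: tr A = 0 and det A = -1), so A⁵⁴ = I since 54 is even.

[[1, 0], [0, 1]]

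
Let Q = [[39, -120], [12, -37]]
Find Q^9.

tr Q = 2 and det Q = -3, so the characteristic polynomial is λ² − (2)λ + (-3) with roots -1 and 3.
Eigenvectors give P = [[3, -10], [1, -3]] with P⁻¹ = [[-3, 10], [-1, 3]], and Q = P·diag(-1, 3)·P⁻¹.
Then Q^9 = P·diag(-1, 19683)·P⁻¹ = [[-3, -196830], [-1, -59049]] · [[-3, 10], [-1, 3]] = [[196839, -590520], [59052, -177157]].

[[196839, -590520], [59052, -177157]]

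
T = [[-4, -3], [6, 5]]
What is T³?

tr T = 1 and det T = -2, so the characteristic polynomial is λ² − (1)λ + (-2) with roots 2 and -1.
Eigenvectors give P = [[-1, -1], [2, 1]] with P⁻¹ = [[1, 1], [-2, -1]], and T = P·diag(2, -1)·P⁻¹.
Then T³ = P·diag(8, -1)·P⁻¹ = [[-8, 1], [16, -1]] · [[1, 1], [-2, -1]] = [[-10, -9], [18, 17]].

[[-10, -9], [18, 17]]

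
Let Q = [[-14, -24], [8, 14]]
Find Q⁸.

tr Q = 0 and det Q = -4, so the characteristic polynomial is λ² − (0)λ + (-4) with roots 2 and -2.
Eigenvectors give P = [[-3, -2], [2, 1]] with P⁻¹ = [[1, 2], [-2, -3]], and Q = P·diag(2, -2)·P⁻¹.
Then Q⁸ = P·diag(256, 256)·P⁻¹ = [[-768, -512], [512, 256]] · [[1, 2], [-2, -3]] = [[256, 0], [0, 256]].

[[256, 0], [0, 256]]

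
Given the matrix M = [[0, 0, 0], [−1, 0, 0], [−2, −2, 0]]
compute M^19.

[[0, 0, 0], [0, 0, 0], [0, 0, 0]]

M is strictly triangular, hence nilpotent: M^3 = 0, so M^19 = 0.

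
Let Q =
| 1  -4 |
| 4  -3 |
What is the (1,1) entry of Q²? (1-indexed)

-15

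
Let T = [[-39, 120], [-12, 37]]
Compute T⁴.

[[801, -2400], [240, -719]]

tr T = -2 and det T = -3, so the characteristic polynomial is λ² − (-2)λ + (-3) with roots -3 and 1.
Eigenvectors give P = [[-10, -3], [-3, -1]] with P⁻¹ = [[-1, 3], [3, -10]], and T = P·diag(-3, 1)·P⁻¹.
Then T⁴ = P·diag(81, 1)·P⁻¹ = [[-810, -3], [-243, -1]] · [[-1, 3], [3, -10]] = [[801, -2400], [240, -719]].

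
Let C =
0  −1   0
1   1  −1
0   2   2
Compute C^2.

[[−1, −1, 1], [1, −2, −3], [2, 6, 2]]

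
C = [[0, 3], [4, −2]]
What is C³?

C² = [[12, −6], [−8, 16]]
C³ = [[−24, 48], [64, −56]]

[[−24, 48], [64, −56]]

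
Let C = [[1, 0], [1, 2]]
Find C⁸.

[[1, 0], [255, 256]]

tr C = 3 and det C = 2, so the characteristic polynomial is λ² − (3)λ + (2) with roots 1 and 2.
Eigenvectors give P = [[-1, 0], [1, 1]] with P⁻¹ = [[-1, 0], [1, 1]], and C = P·diag(1, 2)·P⁻¹.
Then C⁸ = P·diag(1, 256)·P⁻¹ = [[-1, 0], [1, 256]] · [[-1, 0], [1, 1]] = [[1, 0], [255, 256]].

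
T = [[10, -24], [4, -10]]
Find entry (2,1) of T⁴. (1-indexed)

0

tr T = 0 and det T = -4, so the characteristic polynomial is λ² − (0)λ + (-4) with roots 2 and -2.
Eigenvectors give P = [[-3, -2], [-1, -1]] with P⁻¹ = [[-1, 2], [1, -3]], and T = P·diag(2, -2)·P⁻¹.
Then T⁴ = P·diag(16, 16)·P⁻¹ = [[-48, -32], [-16, -16]] · [[-1, 2], [1, -3]] = [[16, 0], [0, 16]].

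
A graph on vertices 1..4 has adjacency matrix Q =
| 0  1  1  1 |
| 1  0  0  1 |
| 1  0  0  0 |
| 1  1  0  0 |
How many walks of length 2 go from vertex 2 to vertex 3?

The number of length-2 walks from vertex 2 to vertex 3 is entry (2,3) of Q^2, where Q is the adjacency matrix.
Q^2 = [[3, 1, 0, 1], [1, 2, 1, 1], [0, 1, 1, 1], [1, 1, 1, 2]]

1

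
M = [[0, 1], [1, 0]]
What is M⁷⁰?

[[1, 0], [0, 1]]

M² = I (check: tr M = 0 and det M = −1), so M⁷⁰ = I since 70 is even.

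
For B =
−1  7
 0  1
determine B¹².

B² = I (check: tr B = 0 and det B = −1), so B¹² = I since 12 is even.

[[1, 0], [0, 1]]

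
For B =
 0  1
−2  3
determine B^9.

[[−510, 511], [−1022, 1023]]

tr B = 3 and det B = 2, so the characteristic polynomial is λ² − (3)λ + (2) with roots 1 and 2.
Eigenvectors give P = [[1, −1], [1, −2]] with P⁻¹ = [[2, −1], [1, −1]], and B = P·diag(1, 2)·P⁻¹.
Then B^9 = P·diag(1, 512)·P⁻¹ = [[1, −512], [1, −1024]] · [[2, −1], [1, −1]] = [[−510, 511], [−1022, 1023]].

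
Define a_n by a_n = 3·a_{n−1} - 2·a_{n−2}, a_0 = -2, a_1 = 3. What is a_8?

1273

With companion matrix A = [[3, -2], [1, 0]], [a_n, a_{n−1}]ᵀ = A·[a_{n−1}, a_{n−2}]ᵀ, so [a_8, a_7]ᵀ = A^7·[a_1, a_0]ᵀ.
A^7 = [[255, -254], [127, -126]], giving [a_8, a_7]ᵀ = [[1273], [633]].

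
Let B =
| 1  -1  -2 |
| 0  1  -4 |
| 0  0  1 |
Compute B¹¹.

B = I + N where N = [[0, -1, -2], [0, 0, -4], [0, 0, 0]] is strictly upper-triangular, so N³ = 0.
(I + N)¹¹ = I + 11·N + 55·N² = [[1, -11, 198], [0, 1, -44], [0, 0, 1]].

[[1, -11, 198], [0, 1, -44], [0, 0, 1]]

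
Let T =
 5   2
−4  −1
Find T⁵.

[[485, 242], [−484, −241]]

tr T = 4 and det T = 3, so the characteristic polynomial is λ² − (4)λ + (3) with roots 3 and 1.
Eigenvectors give P = [[1, 1], [−1, −2]] with P⁻¹ = [[2, 1], [−1, −1]], and T = P·diag(3, 1)·P⁻¹.
Then T⁵ = P·diag(243, 1)·P⁻¹ = [[243, 1], [−243, −2]] · [[2, 1], [−1, −1]] = [[485, 242], [−484, −241]].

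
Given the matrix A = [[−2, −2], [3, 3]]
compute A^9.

A² = A (a projection; rank 1, trace 1), so A^9 = A.

[[−2, −2], [3, 3]]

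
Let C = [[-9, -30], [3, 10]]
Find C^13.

C² = C (a projection; rank 1, trace 1), so C^13 = C.

[[-9, -30], [3, 10]]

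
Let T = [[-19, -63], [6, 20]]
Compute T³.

tr T = 1 and det T = -2, so the characteristic polynomial is λ² − (1)λ + (-2) with roots -1 and 2.
Eigenvectors give P = [[7, -3], [-2, 1]] with P⁻¹ = [[1, 3], [2, 7]], and T = P·diag(-1, 2)·P⁻¹.
Then T³ = P·diag(-1, 8)·P⁻¹ = [[-7, -24], [2, 8]] · [[1, 3], [2, 7]] = [[-55, -189], [18, 62]].

[[-55, -189], [18, 62]]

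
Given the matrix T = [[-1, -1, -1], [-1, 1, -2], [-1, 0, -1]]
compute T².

[[3, 0, 4], [2, 2, 1], [2, 1, 2]]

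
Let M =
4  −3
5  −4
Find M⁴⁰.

[[1, 0], [0, 1]]

M² = I (check: tr M = 0 and det M = −1), so M⁴⁰ = I since 40 is even.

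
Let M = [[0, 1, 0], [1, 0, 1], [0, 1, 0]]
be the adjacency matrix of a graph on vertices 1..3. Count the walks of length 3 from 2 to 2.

0

The number of length-3 walks from vertex 2 to vertex 2 is entry (2,2) of M³, where M is the adjacency matrix.
M² = [[1, 0, 1], [0, 2, 0], [1, 0, 1]]
M³ = [[0, 2, 0], [2, 0, 2], [0, 2, 0]]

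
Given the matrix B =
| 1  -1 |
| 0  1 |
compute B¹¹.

B = I + N where N = [[0, -1], [0, 0]] is strictly upper-triangular, so N² = 0.
(I + N)¹¹ = I + 11·N = [[1, -11], [0, 1]].

[[1, -11], [0, 1]]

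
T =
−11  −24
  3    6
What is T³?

tr T = −5 and det T = 6, so the characteristic polynomial is λ² − (−5)λ + (6) with roots −3 and −2.
Eigenvectors give P = [[3, 8], [−1, −3]] with P⁻¹ = [[3, 8], [−1, −3]], and T = P·diag(−3, −2)·P⁻¹.
Then T³ = P·diag(−27, −8)·P⁻¹ = [[−81, −64], [27, 24]] · [[3, 8], [−1, −3]] = [[−179, −456], [57, 144]].

[[−179, −456], [57, 144]]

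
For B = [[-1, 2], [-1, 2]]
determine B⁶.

B² = B (a projection; rank 1, trace 1), so B⁶ = B.

[[-1, 2], [-1, 2]]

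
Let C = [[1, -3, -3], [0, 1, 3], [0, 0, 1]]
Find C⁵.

C = I + N where N = [[0, -3, -3], [0, 0, 3], [0, 0, 0]] is strictly upper-triangular, so N³ = 0.
(I + N)⁵ = I + 5·N + 10·N² = [[1, -15, -105], [0, 1, 15], [0, 0, 1]].

[[1, -15, -105], [0, 1, 15], [0, 0, 1]]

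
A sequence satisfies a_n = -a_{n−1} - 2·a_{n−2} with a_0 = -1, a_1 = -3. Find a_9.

With companion matrix C = [[-1, -2], [1, 0]], [a_n, a_{n−1}]ᵀ = C·[a_{n−1}, a_{n−2}]ᵀ, so [a_9, a_8]ᵀ = C⁸·[a_1, a_0]ᵀ.
C⁸ = [[-17, -6], [3, -14]], giving [a_9, a_8]ᵀ = [[57], [5]].

57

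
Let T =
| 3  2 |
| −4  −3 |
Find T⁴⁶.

T² = I (check: tr T = 0 and det T = −1), so T⁴⁶ = I since 46 is even.

[[1, 0], [0, 1]]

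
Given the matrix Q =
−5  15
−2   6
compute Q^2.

[[−5, 15], [−2, 6]]

Q² = Q (a projection; rank 1, trace 1), so Q^2 = Q.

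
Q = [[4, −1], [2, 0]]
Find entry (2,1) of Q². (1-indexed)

8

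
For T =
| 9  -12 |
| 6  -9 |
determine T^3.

[[81, -108], [54, -81]]

tr T = 0 and det T = -9, so the characteristic polynomial is λ² − (0)λ + (-9) with roots 3 and -3.
Eigenvectors give P = [[2, 1], [1, 1]] with P⁻¹ = [[1, -1], [-1, 2]], and T = P·diag(3, -3)·P⁻¹.
Then T^3 = P·diag(27, -27)·P⁻¹ = [[54, -27], [27, -27]] · [[1, -1], [-1, 2]] = [[81, -108], [54, -81]].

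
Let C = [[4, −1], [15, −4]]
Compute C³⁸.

C² = I (check: tr C = 0 and det C = −1), so C³⁸ = I since 38 is even.

[[1, 0], [0, 1]]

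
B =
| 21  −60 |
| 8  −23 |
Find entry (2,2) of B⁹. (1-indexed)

−118103

tr B = −2 and det B = −3, so the characteristic polynomial is λ² − (−2)λ + (−3) with roots −3 and 1.
Eigenvectors give P = [[5, 3], [2, 1]] with P⁻¹ = [[−1, 3], [2, −5]], and B = P·diag(−3, 1)·P⁻¹.
Then B⁹ = P·diag(−19683, 1)·P⁻¹ = [[−98415, 3], [−39366, 1]] · [[−1, 3], [2, −5]] = [[98421, −295260], [39368, −118103]].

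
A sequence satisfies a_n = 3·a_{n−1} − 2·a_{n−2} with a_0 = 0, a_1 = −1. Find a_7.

With companion matrix C = [[3, −2], [1, 0]], [a_n, a_{n−1}]ᵀ = C·[a_{n−1}, a_{n−2}]ᵀ, so [a_7, a_6]ᵀ = C^6·[a_1, a_0]ᵀ.
C^6 = [[127, −126], [63, −62]], giving [a_7, a_6]ᵀ = [[−127], [−63]].

−127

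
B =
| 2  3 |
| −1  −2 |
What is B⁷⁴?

B² = I (check: tr B = 0 and det B = −1), so B⁷⁴ = I since 74 is even.

[[1, 0], [0, 1]]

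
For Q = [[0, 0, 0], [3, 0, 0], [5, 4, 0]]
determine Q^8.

[[0, 0, 0], [0, 0, 0], [0, 0, 0]]

Q is strictly triangular, hence nilpotent: Q^3 = 0, so Q^8 = 0.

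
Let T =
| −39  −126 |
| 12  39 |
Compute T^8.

[[6561, 0], [0, 6561]]

tr T = 0 and det T = −9, so the characteristic polynomial is λ² − (0)λ + (−9) with roots −3 and 3.
Eigenvectors give P = [[7, 3], [−2, −1]] with P⁻¹ = [[1, 3], [−2, −7]], and T = P·diag(−3, 3)·P⁻¹.
Then T^8 = P·diag(6561, 6561)·P⁻¹ = [[45927, 19683], [−13122, −6561]] · [[1, 3], [−2, −7]] = [[6561, 0], [0, 6561]].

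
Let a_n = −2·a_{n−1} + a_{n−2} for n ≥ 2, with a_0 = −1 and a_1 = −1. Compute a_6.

41

With companion matrix T = [[−2, 1], [1, 0]], [a_n, a_{n−1}]ᵀ = T·[a_{n−1}, a_{n−2}]ᵀ, so [a_6, a_5]ᵀ = T⁵·[a_1, a_0]ᵀ.
T⁵ = [[−70, 29], [29, −12]], giving [a_6, a_5]ᵀ = [[41], [−17]].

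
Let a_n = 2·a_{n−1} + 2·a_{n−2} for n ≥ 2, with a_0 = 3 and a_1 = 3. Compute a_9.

12720

With companion matrix Q = [[2, 2], [1, 0]], [a_n, a_{n−1}]ᵀ = Q·[a_{n−1}, a_{n−2}]ᵀ, so [a_9, a_8]ᵀ = Q^8·[a_1, a_0]ᵀ.
Q^8 = [[2448, 1792], [896, 656]], giving [a_9, a_8]ᵀ = [[12720], [4656]].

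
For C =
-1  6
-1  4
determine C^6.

[[-125, 378], [-63, 190]]

tr C = 3 and det C = 2, so the characteristic polynomial is λ² − (3)λ + (2) with roots 1 and 2.
Eigenvectors give P = [[-3, 2], [-1, 1]] with P⁻¹ = [[-1, 2], [-1, 3]], and C = P·diag(1, 2)·P⁻¹.
Then C^6 = P·diag(1, 64)·P⁻¹ = [[-3, 128], [-1, 64]] · [[-1, 2], [-1, 3]] = [[-125, 378], [-63, 190]].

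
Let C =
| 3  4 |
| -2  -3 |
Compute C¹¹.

C² = I (check: tr C = 0 and det C = -1), so C¹¹ = C since 11 is odd.

[[3, 4], [-2, -3]]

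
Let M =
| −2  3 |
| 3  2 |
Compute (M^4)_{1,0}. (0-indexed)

0

M^2 = [[13, 0], [0, 13]]
M^3 = [[−26, 39], [39, 26]]
M^4 = [[169, 0], [0, 169]]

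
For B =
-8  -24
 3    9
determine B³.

[[-8, -24], [3, 9]]

B² = B (a projection; rank 1, trace 1), so B³ = B.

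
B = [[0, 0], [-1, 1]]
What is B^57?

[[0, 0], [-1, 1]]

B² = B (a projection; rank 1, trace 1), so B^57 = B.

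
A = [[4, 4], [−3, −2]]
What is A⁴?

[[−32, −32], [24, 16]]

A² = [[4, 8], [−6, −8]]
A³ = [[−8, 0], [0, −8]]
A⁴ = [[−32, −32], [24, 16]]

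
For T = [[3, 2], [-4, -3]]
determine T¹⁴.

[[1, 0], [0, 1]]

T² = I (check: tr T = 0 and det T = -1), so T¹⁴ = I since 14 is even.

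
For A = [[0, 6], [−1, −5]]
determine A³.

[[30, 114], [−19, −65]]

tr A = −5 and det A = 6, so the characteristic polynomial is λ² − (−5)λ + (6) with roots −2 and −3.
Eigenvectors give P = [[3, −2], [−1, 1]] with P⁻¹ = [[1, 2], [1, 3]], and A = P·diag(−2, −3)·P⁻¹.
Then A³ = P·diag(−8, −27)·P⁻¹ = [[−24, 54], [8, −27]] · [[1, 2], [1, 3]] = [[30, 114], [−19, −65]].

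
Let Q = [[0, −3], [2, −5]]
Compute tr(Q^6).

793

tr Q = −5 and det Q = 6, so the characteristic polynomial is λ² − (−5)λ + (6) with roots −2 and −3.
Eigenvectors give P = [[−3, −1], [−2, −1]] with P⁻¹ = [[−1, 1], [2, −3]], and Q = P·diag(−2, −3)·P⁻¹.
Then Q^6 = P·diag(64, 729)·P⁻¹ = [[−192, −729], [−128, −729]] · [[−1, 1], [2, −3]] = [[−1266, 1995], [−1330, 2059]].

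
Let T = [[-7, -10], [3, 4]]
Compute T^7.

[[-763, -1270], [381, 634]]

tr T = -3 and det T = 2, so the characteristic polynomial is λ² − (-3)λ + (2) with roots -1 and -2.
Eigenvectors give P = [[-5, -2], [3, 1]] with P⁻¹ = [[1, 2], [-3, -5]], and T = P·diag(-1, -2)·P⁻¹.
Then T^7 = P·diag(-1, -128)·P⁻¹ = [[5, 256], [-3, -128]] · [[1, 2], [-3, -5]] = [[-763, -1270], [381, 634]].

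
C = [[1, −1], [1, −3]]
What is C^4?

[[−4, 16], [−16, 60]]

C^2 = [[0, 2], [−2, 8]]
C^3 = [[2, −6], [6, −22]]
C^4 = [[−4, 16], [−16, 60]]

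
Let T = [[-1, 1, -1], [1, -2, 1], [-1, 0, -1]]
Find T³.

[[-9, 9, -9], [13, -14, 13], [-5, 4, -5]]

T² = [[3, -3, 3], [-4, 5, -4], [2, -1, 2]]
T³ = [[-9, 9, -9], [13, -14, 13], [-5, 4, -5]]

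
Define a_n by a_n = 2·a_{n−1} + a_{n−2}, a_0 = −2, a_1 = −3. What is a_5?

−111

With companion matrix A = [[2, 1], [1, 0]], [a_n, a_{n−1}]ᵀ = A·[a_{n−1}, a_{n−2}]ᵀ, so [a_5, a_4]ᵀ = A⁴·[a_1, a_0]ᵀ.
A⁴ = [[29, 12], [12, 5]], giving [a_5, a_4]ᵀ = [[−111], [−46]].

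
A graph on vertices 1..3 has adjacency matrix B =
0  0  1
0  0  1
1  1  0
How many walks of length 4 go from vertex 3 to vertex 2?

0

The number of length-4 walks from vertex 3 to vertex 2 is entry (3,2) of B⁴, where B is the adjacency matrix.
B² = [[1, 1, 0], [1, 1, 0], [0, 0, 2]]
B³ = [[0, 0, 2], [0, 0, 2], [2, 2, 0]]
B⁴ = [[2, 2, 0], [2, 2, 0], [0, 0, 4]]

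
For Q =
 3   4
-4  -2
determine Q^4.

[[33, -76], [76, 128]]

Q^2 = [[-7, 4], [-4, -12]]
Q^3 = [[-37, -36], [36, 8]]
Q^4 = [[33, -76], [76, 128]]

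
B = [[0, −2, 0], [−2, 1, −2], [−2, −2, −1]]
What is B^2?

[[4, −2, 4], [2, 9, 0], [6, 4, 5]]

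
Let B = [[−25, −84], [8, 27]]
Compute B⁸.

tr B = 2 and det B = −3, so the characteristic polynomial is λ² − (2)λ + (−3) with roots −1 and 3.
Eigenvectors give P = [[−7, −3], [2, 1]] with P⁻¹ = [[−1, −3], [2, 7]], and B = P·diag(−1, 3)·P⁻¹.
Then B⁸ = P·diag(1, 6561)·P⁻¹ = [[−7, −19683], [2, 6561]] · [[−1, −3], [2, 7]] = [[−39359, −137760], [13120, 45921]].

[[−39359, −137760], [13120, 45921]]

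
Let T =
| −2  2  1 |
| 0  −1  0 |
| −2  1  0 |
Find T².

[[2, −5, −2], [0, 1, 0], [4, −5, −2]]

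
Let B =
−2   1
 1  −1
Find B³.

[[−13, 8], [8, −5]]

B² = [[5, −3], [−3, 2]]
B³ = [[−13, 8], [8, −5]]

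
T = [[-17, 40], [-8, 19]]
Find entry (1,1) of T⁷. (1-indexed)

tr T = 2 and det T = -3, so the characteristic polynomial is λ² − (2)λ + (-3) with roots -1 and 3.
Eigenvectors give P = [[5, -2], [2, -1]] with P⁻¹ = [[1, -2], [2, -5]], and T = P·diag(-1, 3)·P⁻¹.
Then T⁷ = P·diag(-1, 2187)·P⁻¹ = [[-5, -4374], [-2, -2187]] · [[1, -2], [2, -5]] = [[-8753, 21880], [-4376, 10939]].

-8753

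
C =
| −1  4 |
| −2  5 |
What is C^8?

[[−6559, 13120], [−6560, 13121]]

tr C = 4 and det C = 3, so the characteristic polynomial is λ² − (4)λ + (3) with roots 3 and 1.
Eigenvectors give P = [[−1, 2], [−1, 1]] with P⁻¹ = [[1, −2], [1, −1]], and C = P·diag(3, 1)·P⁻¹.
Then C^8 = P·diag(6561, 1)·P⁻¹ = [[−6561, 2], [−6561, 1]] · [[1, −2], [1, −1]] = [[−6559, 13120], [−6560, 13121]].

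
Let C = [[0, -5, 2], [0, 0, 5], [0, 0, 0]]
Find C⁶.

[[0, 0, 0], [0, 0, 0], [0, 0, 0]]

C is strictly triangular, hence nilpotent: C³ = 0, so C⁶ = 0.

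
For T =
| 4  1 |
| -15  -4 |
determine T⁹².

T² = I (check: tr T = 0 and det T = -1), so T⁹² = I since 92 is even.

[[1, 0], [0, 1]]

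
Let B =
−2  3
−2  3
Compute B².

[[−2, 3], [−2, 3]]

B² = B (a projection; rank 1, trace 1), so B² = B.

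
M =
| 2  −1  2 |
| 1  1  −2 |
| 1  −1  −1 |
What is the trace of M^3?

5

M^2 = [[5, −5, 4], [1, 2, 2], [0, −1, 5]]
M^3 = [[9, −14, 16], [6, −1, −4], [4, −6, −3]]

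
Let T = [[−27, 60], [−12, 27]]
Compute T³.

tr T = 0 and det T = −9, so the characteristic polynomial is λ² − (0)λ + (−9) with roots 3 and −3.
Eigenvectors give P = [[2, 5], [1, 2]] with P⁻¹ = [[−2, 5], [1, −2]], and T = P·diag(3, −3)·P⁻¹.
Then T³ = P·diag(27, −27)·P⁻¹ = [[54, −135], [27, −54]] · [[−2, 5], [1, −2]] = [[−243, 540], [−108, 243]].

[[−243, 540], [−108, 243]]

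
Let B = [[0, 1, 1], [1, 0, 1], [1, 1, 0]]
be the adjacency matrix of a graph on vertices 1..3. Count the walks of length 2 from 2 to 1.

1

The number of length-2 walks from vertex 2 to vertex 1 is entry (2,1) of B², where B is the adjacency matrix.
B² = [[2, 1, 1], [1, 2, 1], [1, 1, 2]]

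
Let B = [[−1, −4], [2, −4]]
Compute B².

[[−7, 20], [−10, 8]]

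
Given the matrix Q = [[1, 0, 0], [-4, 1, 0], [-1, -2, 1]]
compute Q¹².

Q = I + N where N = [[0, 0, 0], [-4, 0, 0], [-1, -2, 0]] is strictly lower-triangular, so N³ = 0.
(I + N)¹² = I + 12·N + 66·N² = [[1, 0, 0], [-48, 1, 0], [516, -24, 1]].

[[1, 0, 0], [-48, 1, 0], [516, -24, 1]]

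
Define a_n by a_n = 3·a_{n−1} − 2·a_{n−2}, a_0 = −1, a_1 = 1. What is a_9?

With companion matrix B = [[3, −2], [1, 0]], [a_n, a_{n−1}]ᵀ = B·[a_{n−1}, a_{n−2}]ᵀ, so [a_9, a_8]ᵀ = B⁸·[a_1, a_0]ᵀ.
B⁸ = [[511, −510], [255, −254]], giving [a_9, a_8]ᵀ = [[1021], [509]].

1021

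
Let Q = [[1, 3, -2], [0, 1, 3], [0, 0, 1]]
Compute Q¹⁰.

Q = I + N where N = [[0, 3, -2], [0, 0, 3], [0, 0, 0]] is strictly upper-triangular, so N³ = 0.
(I + N)¹⁰ = I + 10·N + 45·N² = [[1, 30, 385], [0, 1, 30], [0, 0, 1]].

[[1, 30, 385], [0, 1, 30], [0, 0, 1]]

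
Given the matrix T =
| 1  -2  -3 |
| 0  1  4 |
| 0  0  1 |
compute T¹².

[[1, -24, -564], [0, 1, 48], [0, 0, 1]]

T = I + N where N = [[0, -2, -3], [0, 0, 4], [0, 0, 0]] is strictly upper-triangular, so N³ = 0.
(I + N)¹² = I + 12·N + 66·N² = [[1, -24, -564], [0, 1, 48], [0, 0, 1]].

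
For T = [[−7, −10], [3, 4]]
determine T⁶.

[[379, 630], [−189, −314]]

tr T = −3 and det T = 2, so the characteristic polynomial is λ² − (−3)λ + (2) with roots −2 and −1.
Eigenvectors give P = [[2, 5], [−1, −3]] with P⁻¹ = [[3, 5], [−1, −2]], and T = P·diag(−2, −1)·P⁻¹.
Then T⁶ = P·diag(64, 1)·P⁻¹ = [[128, 5], [−64, −3]] · [[3, 5], [−1, −2]] = [[379, 630], [−189, −314]].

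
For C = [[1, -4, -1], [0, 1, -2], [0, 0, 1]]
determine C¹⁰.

C = I + N where N = [[0, -4, -1], [0, 0, -2], [0, 0, 0]] is strictly upper-triangular, so N³ = 0.
(I + N)¹⁰ = I + 10·N + 45·N² = [[1, -40, 350], [0, 1, -20], [0, 0, 1]].

[[1, -40, 350], [0, 1, -20], [0, 0, 1]]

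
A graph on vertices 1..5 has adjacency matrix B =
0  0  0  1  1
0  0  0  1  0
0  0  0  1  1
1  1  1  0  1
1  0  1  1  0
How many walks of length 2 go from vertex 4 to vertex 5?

The number of length-2 walks from vertex 4 to vertex 5 is entry (4,5) of B^2, where B is the adjacency matrix.
B^2 = [[2, 1, 2, 1, 1], [1, 1, 1, 0, 1], [2, 1, 2, 1, 1], [1, 0, 1, 4, 2], [1, 1, 1, 2, 3]]

2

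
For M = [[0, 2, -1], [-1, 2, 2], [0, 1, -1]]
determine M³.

[[-3, 7, 3], [-4, 7, 7], [-1, 3, 0]]

M² = [[-2, 3, 5], [-2, 4, 3], [-1, 1, 3]]
M³ = [[-3, 7, 3], [-4, 7, 7], [-1, 3, 0]]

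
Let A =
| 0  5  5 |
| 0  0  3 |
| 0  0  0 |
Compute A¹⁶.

A is strictly triangular, hence nilpotent: A³ = 0, so A¹⁶ = 0.

[[0, 0, 0], [0, 0, 0], [0, 0, 0]]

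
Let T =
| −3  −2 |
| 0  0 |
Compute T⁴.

T² = [[9, 6], [0, 0]]
T³ = [[−27, −18], [0, 0]]
T⁴ = [[81, 54], [0, 0]]

[[81, 54], [0, 0]]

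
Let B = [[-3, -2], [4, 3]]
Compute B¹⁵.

[[-3, -2], [4, 3]]

B² = I (check: tr B = 0 and det B = -1), so B¹⁵ = B since 15 is odd.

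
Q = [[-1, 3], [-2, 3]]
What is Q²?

[[-5, 6], [-4, 3]]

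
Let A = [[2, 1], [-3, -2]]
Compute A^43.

[[2, 1], [-3, -2]]

A² = I (check: tr A = 0 and det A = -1), so A^43 = A since 43 is odd.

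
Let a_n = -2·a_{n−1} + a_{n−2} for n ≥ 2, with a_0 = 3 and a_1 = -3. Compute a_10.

With companion matrix C = [[-2, 1], [1, 0]], [a_n, a_{n−1}]ᵀ = C·[a_{n−1}, a_{n−2}]ᵀ, so [a_10, a_9]ᵀ = C⁹·[a_1, a_0]ᵀ.
C⁹ = [[-2378, 985], [985, -408]], giving [a_10, a_9]ᵀ = [[10089], [-4179]].

10089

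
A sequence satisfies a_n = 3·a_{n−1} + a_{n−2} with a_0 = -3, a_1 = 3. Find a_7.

With companion matrix B = [[3, 1], [1, 0]], [a_n, a_{n−1}]ᵀ = B·[a_{n−1}, a_{n−2}]ᵀ, so [a_7, a_6]ᵀ = B⁶·[a_1, a_0]ᵀ.
B⁶ = [[1189, 360], [360, 109]], giving [a_7, a_6]ᵀ = [[2487], [753]].

2487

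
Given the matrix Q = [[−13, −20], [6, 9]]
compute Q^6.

[[4369, 7280], [−2184, −3639]]

tr Q = −4 and det Q = 3, so the characteristic polynomial is λ² − (−4)λ + (3) with roots −1 and −3.
Eigenvectors give P = [[−5, −2], [3, 1]] with P⁻¹ = [[1, 2], [−3, −5]], and Q = P·diag(−1, −3)·P⁻¹.
Then Q^6 = P·diag(1, 729)·P⁻¹ = [[−5, −1458], [3, 729]] · [[1, 2], [−3, −5]] = [[4369, 7280], [−2184, −3639]].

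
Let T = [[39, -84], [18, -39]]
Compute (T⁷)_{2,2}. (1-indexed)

tr T = 0 and det T = -9, so the characteristic polynomial is λ² − (0)λ + (-9) with roots -3 and 3.
Eigenvectors give P = [[2, 7], [1, 3]] with P⁻¹ = [[-3, 7], [1, -2]], and T = P·diag(-3, 3)·P⁻¹.
Then T⁷ = P·diag(-2187, 2187)·P⁻¹ = [[-4374, 15309], [-2187, 6561]] · [[-3, 7], [1, -2]] = [[28431, -61236], [13122, -28431]].

-28431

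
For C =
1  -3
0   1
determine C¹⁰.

[[1, -30], [0, 1]]

C = I + N where N = [[0, -3], [0, 0]] is strictly upper-triangular, so N² = 0.
(I + N)¹⁰ = I + 10·N = [[1, -30], [0, 1]].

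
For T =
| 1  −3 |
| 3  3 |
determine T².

[[−8, −12], [12, 0]]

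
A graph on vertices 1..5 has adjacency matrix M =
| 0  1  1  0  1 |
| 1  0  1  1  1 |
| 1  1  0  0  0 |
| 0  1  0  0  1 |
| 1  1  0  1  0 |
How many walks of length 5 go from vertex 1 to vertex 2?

58

The number of length-5 walks from vertex 1 to vertex 2 is entry (1,2) of M^5, where M is the adjacency matrix.
M^2 = [[3, 2, 1, 2, 1], [2, 4, 1, 1, 2], [1, 1, 2, 1, 2], [2, 1, 1, 2, 1], [1, 2, 2, 1, 3]]
M^3 = [[4, 7, 5, 3, 7], [7, 6, 6, 6, 7], [5, 6, 2, 3, 3], [3, 6, 3, 2, 5], [7, 7, 3, 5, 4]]
M^4 = [[19, 19, 11, 14, 14], [19, 26, 13, 13, 19], [11, 13, 11, 9, 14], [14, 13, 9, 11, 11], [14, 19, 14, 11, 19]]
M^5 = [[44, 58, 38, 33, 52], [58, 64, 45, 45, 58], [38, 45, 24, 27, 33], [33, 45, 27, 24, 38], [52, 58, 33, 38, 44]]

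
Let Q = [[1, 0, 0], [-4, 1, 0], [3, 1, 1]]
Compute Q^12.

Q = I + N where N = [[0, 0, 0], [-4, 0, 0], [3, 1, 0]] is strictly lower-triangular, so N^3 = 0.
(I + N)^12 = I + 12·N + 66·N^2 = [[1, 0, 0], [-48, 1, 0], [-228, 12, 1]].

[[1, 0, 0], [-48, 1, 0], [-228, 12, 1]]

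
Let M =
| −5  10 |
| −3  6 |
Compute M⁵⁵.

M² = M (a projection; rank 1, trace 1), so M⁵⁵ = M.

[[−5, 10], [−3, 6]]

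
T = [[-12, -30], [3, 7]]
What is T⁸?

tr T = -5 and det T = 6, so the characteristic polynomial is λ² − (-5)λ + (6) with roots -2 and -3.
Eigenvectors give P = [[-3, 10], [1, -3]] with P⁻¹ = [[3, 10], [1, 3]], and T = P·diag(-2, -3)·P⁻¹.
Then T⁸ = P·diag(256, 6561)·P⁻¹ = [[-768, 65610], [256, -19683]] · [[3, 10], [1, 3]] = [[63306, 189150], [-18915, -56489]].

[[63306, 189150], [-18915, -56489]]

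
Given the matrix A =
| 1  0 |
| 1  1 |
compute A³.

A = I + N where N = [[0, 0], [1, 0]] is strictly lower-triangular, so N² = 0.
(I + N)³ = I + 3·N = [[1, 0], [3, 1]].

[[1, 0], [3, 1]]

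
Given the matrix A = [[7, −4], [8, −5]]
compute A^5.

[[487, −244], [488, −245]]

tr A = 2 and det A = −3, so the characteristic polynomial is λ² − (2)λ + (−3) with roots 3 and −1.
Eigenvectors give P = [[1, −1], [1, −2]] with P⁻¹ = [[2, −1], [1, −1]], and A = P·diag(3, −1)·P⁻¹.
Then A^5 = P·diag(243, −1)·P⁻¹ = [[243, 1], [243, 2]] · [[2, −1], [1, −1]] = [[487, −244], [488, −245]].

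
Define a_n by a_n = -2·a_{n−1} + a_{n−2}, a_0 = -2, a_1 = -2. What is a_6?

With companion matrix T = [[-2, 1], [1, 0]], [a_n, a_{n−1}]ᵀ = T·[a_{n−1}, a_{n−2}]ᵀ, so [a_6, a_5]ᵀ = T⁵·[a_1, a_0]ᵀ.
T⁵ = [[-70, 29], [29, -12]], giving [a_6, a_5]ᵀ = [[82], [-34]].

82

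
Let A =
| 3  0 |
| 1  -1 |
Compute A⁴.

[[81, 0], [20, 1]]

A² = [[9, 0], [2, 1]]
A³ = [[27, 0], [7, -1]]
A⁴ = [[81, 0], [20, 1]]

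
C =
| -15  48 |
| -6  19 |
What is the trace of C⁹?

tr C = 4 and det C = 3, so the characteristic polynomial is λ² − (4)λ + (3) with roots 3 and 1.
Eigenvectors give P = [[8, -3], [3, -1]] with P⁻¹ = [[-1, 3], [-3, 8]], and C = P·diag(3, 1)·P⁻¹.
Then C⁹ = P·diag(19683, 1)·P⁻¹ = [[157464, -3], [59049, -1]] · [[-1, 3], [-3, 8]] = [[-157455, 472368], [-59046, 177139]].

19684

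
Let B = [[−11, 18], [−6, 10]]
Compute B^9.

[[−2051, 3078], [−1026, 1540]]

tr B = −1 and det B = −2, so the characteristic polynomial is λ² − (−1)λ + (−2) with roots 1 and −2.
Eigenvectors give P = [[−3, 2], [−2, 1]] with P⁻¹ = [[1, −2], [2, −3]], and B = P·diag(1, −2)·P⁻¹.
Then B^9 = P·diag(1, −512)·P⁻¹ = [[−3, −1024], [−2, −512]] · [[1, −2], [2, −3]] = [[−2051, 3078], [−1026, 1540]].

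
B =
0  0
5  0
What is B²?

B is strictly triangular, hence nilpotent: B² = 0, so B² = 0.

[[0, 0], [0, 0]]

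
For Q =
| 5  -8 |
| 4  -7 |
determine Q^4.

[[-79, 160], [-80, 161]]

tr Q = -2 and det Q = -3, so the characteristic polynomial is λ² − (-2)λ + (-3) with roots 1 and -3.
Eigenvectors give P = [[2, -1], [1, -1]] with P⁻¹ = [[1, -1], [1, -2]], and Q = P·diag(1, -3)·P⁻¹.
Then Q^4 = P·diag(1, 81)·P⁻¹ = [[2, -81], [1, -81]] · [[1, -1], [1, -2]] = [[-79, 160], [-80, 161]].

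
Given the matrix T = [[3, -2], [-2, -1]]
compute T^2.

[[13, -4], [-4, 5]]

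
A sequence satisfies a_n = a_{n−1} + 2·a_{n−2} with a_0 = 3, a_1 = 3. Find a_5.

With companion matrix B = [[1, 2], [1, 0]], [a_n, a_{n−1}]ᵀ = B·[a_{n−1}, a_{n−2}]ᵀ, so [a_5, a_4]ᵀ = B^4·[a_1, a_0]ᵀ.
B^4 = [[11, 10], [5, 6]], giving [a_5, a_4]ᵀ = [[63], [33]].

63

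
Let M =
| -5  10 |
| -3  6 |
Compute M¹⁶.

[[-5, 10], [-3, 6]]

M² = M (a projection; rank 1, trace 1), so M¹⁶ = M.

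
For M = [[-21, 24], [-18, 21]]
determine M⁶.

tr M = 0 and det M = -9, so the characteristic polynomial is λ² − (0)λ + (-9) with roots 3 and -3.
Eigenvectors give P = [[-1, 4], [-1, 3]] with P⁻¹ = [[3, -4], [1, -1]], and M = P·diag(3, -3)·P⁻¹.
Then M⁶ = P·diag(729, 729)·P⁻¹ = [[-729, 2916], [-729, 2187]] · [[3, -4], [1, -1]] = [[729, 0], [0, 729]].

[[729, 0], [0, 729]]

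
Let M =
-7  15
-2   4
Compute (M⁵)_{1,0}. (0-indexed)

tr M = -3 and det M = 2, so the characteristic polynomial is λ² − (-3)λ + (2) with roots -2 and -1.
Eigenvectors give P = [[3, -5], [1, -2]] with P⁻¹ = [[2, -5], [1, -3]], and M = P·diag(-2, -1)·P⁻¹.
Then M⁵ = P·diag(-32, -1)·P⁻¹ = [[-96, 5], [-32, 2]] · [[2, -5], [1, -3]] = [[-187, 465], [-62, 154]].

-62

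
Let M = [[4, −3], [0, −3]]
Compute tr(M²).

25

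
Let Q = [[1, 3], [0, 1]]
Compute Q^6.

[[1, 18], [0, 1]]

Q = I + N where N = [[0, 3], [0, 0]] is strictly upper-triangular, so N^2 = 0.
(I + N)^6 = I + 6·N = [[1, 18], [0, 1]].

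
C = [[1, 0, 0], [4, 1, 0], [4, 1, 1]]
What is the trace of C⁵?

3

C = I + N where N = [[0, 0, 0], [4, 0, 0], [4, 1, 0]] is strictly lower-triangular, so N³ = 0.
(I + N)⁵ = I + 5·N + 10·N² = [[1, 0, 0], [20, 1, 0], [60, 5, 1]].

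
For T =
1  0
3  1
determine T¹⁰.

[[1, 0], [30, 1]]

T = I + N where N = [[0, 0], [3, 0]] is strictly lower-triangular, so N² = 0.
(I + N)¹⁰ = I + 10·N = [[1, 0], [30, 1]].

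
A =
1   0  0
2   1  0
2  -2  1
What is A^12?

A = I + N where N = [[0, 0, 0], [2, 0, 0], [2, -2, 0]] is strictly lower-triangular, so N^3 = 0.
(I + N)^12 = I + 12·N + 66·N^2 = [[1, 0, 0], [24, 1, 0], [-240, -24, 1]].

[[1, 0, 0], [24, 1, 0], [-240, -24, 1]]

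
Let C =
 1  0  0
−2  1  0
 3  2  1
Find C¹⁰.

[[1, 0, 0], [−20, 1, 0], [−150, 20, 1]]

C = I + N where N = [[0, 0, 0], [−2, 0, 0], [3, 2, 0]] is strictly lower-triangular, so N³ = 0.
(I + N)¹⁰ = I + 10·N + 45·N² = [[1, 0, 0], [−20, 1, 0], [−150, 20, 1]].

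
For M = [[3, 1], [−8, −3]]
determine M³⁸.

[[1, 0], [0, 1]]

M² = I (check: tr M = 0 and det M = −1), so M³⁸ = I since 38 is even.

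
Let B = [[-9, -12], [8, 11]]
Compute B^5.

[[-489, -732], [488, 731]]

tr B = 2 and det B = -3, so the characteristic polynomial is λ² − (2)λ + (-3) with roots 3 and -1.
Eigenvectors give P = [[-1, 3], [1, -2]] with P⁻¹ = [[2, 3], [1, 1]], and B = P·diag(3, -1)·P⁻¹.
Then B^5 = P·diag(243, -1)·P⁻¹ = [[-243, -3], [243, 2]] · [[2, 3], [1, 1]] = [[-489, -732], [488, 731]].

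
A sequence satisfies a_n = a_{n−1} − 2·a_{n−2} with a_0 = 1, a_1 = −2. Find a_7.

With companion matrix M = [[1, −2], [1, 0]], [a_n, a_{n−1}]ᵀ = M·[a_{n−1}, a_{n−2}]ᵀ, so [a_7, a_6]ᵀ = M⁶·[a_1, a_0]ᵀ.
M⁶ = [[7, −10], [5, 2]], giving [a_7, a_6]ᵀ = [[−24], [−8]].

−24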